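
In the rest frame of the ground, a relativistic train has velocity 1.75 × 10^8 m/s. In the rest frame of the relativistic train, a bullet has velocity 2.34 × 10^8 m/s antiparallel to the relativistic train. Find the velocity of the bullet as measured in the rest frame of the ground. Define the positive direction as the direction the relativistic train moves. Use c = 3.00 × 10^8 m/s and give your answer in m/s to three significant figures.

In units of c (dividing by 3.00 × 10^8 m/s): v = 0.583, u' = -0.780.
u = (u' + v)/(1 + u'v/c²):
u = (-0.780 + 0.583) / (1 + (-0.780)·0.583) = -0.1967/0.5450 = -0.3609
Converting back: u = -0.3609 × 3.00 × 10^8 m/s.

-1.08 × 10^8 m/s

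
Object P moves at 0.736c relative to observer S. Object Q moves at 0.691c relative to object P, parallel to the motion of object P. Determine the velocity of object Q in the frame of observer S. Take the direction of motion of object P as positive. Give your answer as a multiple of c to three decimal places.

0.946c

With v = 0.736 and u' = 0.691 (in units of c),
u = (u' + v)/(1 + u'v/c²):
u = (0.691 + 0.736) / (1 + 0.691·0.736) = 1.4270/1.5086 = 0.9459
(Galilean addition would give +1.427c, exceeding c.)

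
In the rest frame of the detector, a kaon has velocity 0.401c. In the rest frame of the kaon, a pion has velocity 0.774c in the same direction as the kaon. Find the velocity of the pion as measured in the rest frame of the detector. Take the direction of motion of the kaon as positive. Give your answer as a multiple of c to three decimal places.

0.897c

With v = 0.401 and u' = 0.774 (in units of c),
u = (u' + v)/(1 + u'v/c²):
u = (0.774 + 0.401) / (1 + 0.774·0.401) = 1.1750/1.3104 = 0.8967
(Galilean addition would give +1.175c, exceeding c.)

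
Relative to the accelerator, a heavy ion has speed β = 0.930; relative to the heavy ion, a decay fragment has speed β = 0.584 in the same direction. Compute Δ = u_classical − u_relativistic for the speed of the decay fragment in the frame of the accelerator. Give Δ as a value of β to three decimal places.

Galilean: u_cl = 0.584 + 0.930 = 1.5140.
Relativistic: u_rel = (0.584 + 0.930) / (1 + 0.584·0.930) = 1.5140/1.5431 = 0.9811.
Δ = 1.5140 − 0.9811 = 0.5329.
(The classical prediction exceeds c; the relativistic result does not.)

Δ = 0.533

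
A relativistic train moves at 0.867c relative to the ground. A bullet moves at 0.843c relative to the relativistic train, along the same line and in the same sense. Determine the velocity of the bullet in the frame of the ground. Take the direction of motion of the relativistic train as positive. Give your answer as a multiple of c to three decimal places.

0.988c

With v = 0.867 and u' = 0.843 (in units of c),
u = (u' + v)/(1 + u'v/c²):
u = (0.843 + 0.867) / (1 + 0.843·0.867) = 1.7100/1.7309 = 0.9879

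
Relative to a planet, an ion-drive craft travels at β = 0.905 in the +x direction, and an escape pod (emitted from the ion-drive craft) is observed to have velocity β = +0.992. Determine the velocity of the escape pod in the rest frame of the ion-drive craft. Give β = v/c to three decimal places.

β = +0.851

Invert the composition law: u' = (u − v)/(1 − uv/c²).
u' = (0.992 − 0.905) / (1 − (0.992)(0.905)) = 0.0870/0.1022 = 0.8509.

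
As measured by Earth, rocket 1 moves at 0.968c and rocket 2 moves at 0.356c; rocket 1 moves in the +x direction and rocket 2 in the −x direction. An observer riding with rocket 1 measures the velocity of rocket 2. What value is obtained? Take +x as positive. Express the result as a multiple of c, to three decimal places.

β_A = 0.968, β_B = -0.356.
Transform to A's frame with the inverse velocity-addition law: u' = (u − v)/(1 − uv/c²), taking u = β_B and v = β_A.
u' = (-0.356 − 0.968) / (1 − (0.968)(-0.356)) = -1.3240/1.3446 = -0.9847.

-0.985c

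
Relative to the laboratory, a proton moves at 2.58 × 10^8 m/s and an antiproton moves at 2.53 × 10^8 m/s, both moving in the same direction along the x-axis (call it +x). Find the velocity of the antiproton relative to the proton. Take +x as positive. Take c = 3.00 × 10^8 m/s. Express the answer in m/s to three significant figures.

-1.82 × 10^7 m/s

β_A = 0.860, β_B = 0.843 (dividing each by c = 3.00 × 10^8 m/s).
Transform to A's frame with the inverse velocity-addition law: u' = (u − v)/(1 − uv/c²), taking u = β_B and v = β_A.
u' = (0.843 − 0.860) / (1 − (0.860)(0.843)) = -0.0167/0.2747 = -0.0607.
u' = -0.0607 × 3.00 × 10^8 m/s.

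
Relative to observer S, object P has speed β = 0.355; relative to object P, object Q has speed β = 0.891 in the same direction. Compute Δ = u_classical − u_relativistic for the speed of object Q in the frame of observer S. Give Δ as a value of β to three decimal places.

Δ = 0.299

Galilean: u_cl = 0.891 + 0.355 = 1.2460.
Relativistic: u_rel = (0.891 + 0.355) / (1 + 0.891·0.355) = 1.2460/1.3163 = 0.9466.
Δ = 1.2460 − 0.9466 = 0.2994.
(The classical prediction exceeds c; the relativistic result does not.)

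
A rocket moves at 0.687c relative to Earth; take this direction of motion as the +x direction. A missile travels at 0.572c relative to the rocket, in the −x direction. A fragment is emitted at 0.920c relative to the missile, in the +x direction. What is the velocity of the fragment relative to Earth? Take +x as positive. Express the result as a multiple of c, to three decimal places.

+0.945c

Apply u = (u' + v)/(1 + u'v/c²) successively, working outward toward Earth.
Start: velocity of the rocket relative to Earth = 0.6870c.
Compose with the missile (u' = -0.572 in the rocket frame): u_1 = (-0.572 + 0.687) / (1 + (-0.572)·0.687) = 0.1150/0.6070 = 0.1894.
Compose with the fragment (u' = 0.920 in the missile frame): u_2 = (0.920 + 0.189) / (1 + 0.920·0.189) = 1.1094/1.1743 = 0.9448.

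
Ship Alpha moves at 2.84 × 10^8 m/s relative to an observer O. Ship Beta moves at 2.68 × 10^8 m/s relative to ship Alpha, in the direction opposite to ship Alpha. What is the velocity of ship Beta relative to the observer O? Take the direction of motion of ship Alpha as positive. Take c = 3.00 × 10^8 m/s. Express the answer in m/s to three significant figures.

In units of c (dividing by 3.00 × 10^8 m/s): v = 0.947, u' = -0.893.
u = (u' + v)/(1 + u'v/c²):
u = (-0.893 + 0.947) / (1 + (-0.893)·0.947) = 0.0533/0.1543 = 0.3456
Converting back: u = 0.3456 × 3.00 × 10^8 m/s.

+1.04 × 10^8 m/s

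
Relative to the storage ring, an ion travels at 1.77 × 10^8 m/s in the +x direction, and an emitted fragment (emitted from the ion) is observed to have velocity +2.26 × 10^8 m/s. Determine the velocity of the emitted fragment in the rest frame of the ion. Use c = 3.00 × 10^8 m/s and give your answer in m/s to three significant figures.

v = 0.590c, u = 0.753c.
Invert the composition law: u' = (u − v)/(1 − uv/c²).
u' = (0.753 − 0.590) / (1 − (0.753)(0.590)) = 0.1633/0.5555 = 0.2940.
u' = 0.2940 × 3.00 × 10^8 m/s.

+8.82 × 10^7 m/s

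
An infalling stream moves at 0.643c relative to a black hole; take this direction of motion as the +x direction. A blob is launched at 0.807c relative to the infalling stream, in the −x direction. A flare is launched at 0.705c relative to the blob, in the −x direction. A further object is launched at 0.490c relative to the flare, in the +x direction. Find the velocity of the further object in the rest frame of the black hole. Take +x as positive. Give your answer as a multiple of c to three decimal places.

Apply u = (u' + v)/(1 + u'v/c²) successively, working outward toward the black hole.
Start: velocity of the infalling stream relative to the black hole = 0.6430c.
Compose with the blob (u' = -0.807 in the infalling stream frame): u_1 = (-0.807 + 0.643) / (1 + (-0.807)·0.643) = -0.1640/0.4811 = -0.3409.
Compose with the flare (u' = -0.705 in the blob frame): u_2 = (-0.705 + (-0.341)) / (1 + (-0.705)·(-0.341)) = -1.0459/1.2403 = -0.8432.
Compose with the further object (u' = 0.490 in the flare frame): u_3 = (0.490 + (-0.843)) / (1 + 0.490·(-0.843)) = -0.3532/0.5868 = -0.6020.

-0.602c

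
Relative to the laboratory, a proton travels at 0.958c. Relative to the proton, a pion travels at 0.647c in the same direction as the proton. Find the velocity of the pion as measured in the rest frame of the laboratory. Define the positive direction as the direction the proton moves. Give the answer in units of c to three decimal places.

0.991c

With v = 0.958 and u' = 0.647 (in units of c),
u = (u' + v)/(1 + u'v/c²):
u = (0.647 + 0.958) / (1 + 0.647·0.958) = 1.6050/1.6198 = 0.9908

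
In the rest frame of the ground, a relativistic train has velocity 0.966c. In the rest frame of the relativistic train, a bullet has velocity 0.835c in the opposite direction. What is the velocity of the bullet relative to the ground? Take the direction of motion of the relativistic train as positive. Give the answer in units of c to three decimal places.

+0.677c

With v = 0.966 and u' = -0.835 (in units of c),
u = (u' + v)/(1 + u'v/c²):
u = (-0.835 + 0.966) / (1 + (-0.835)·0.966) = 0.1310/0.1934 = 0.6774
(Galilean addition would give +0.131c.)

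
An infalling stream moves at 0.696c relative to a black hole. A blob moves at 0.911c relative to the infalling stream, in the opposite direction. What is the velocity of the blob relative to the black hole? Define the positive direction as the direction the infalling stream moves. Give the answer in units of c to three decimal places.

-0.588c

With v = 0.696 and u' = -0.911 (in units of c),
u = (u' + v)/(1 + u'v/c²):
u = (-0.911 + 0.696) / (1 + (-0.911)·0.696) = -0.2150/0.3659 = -0.5875
(Galilean addition would give -0.215c.)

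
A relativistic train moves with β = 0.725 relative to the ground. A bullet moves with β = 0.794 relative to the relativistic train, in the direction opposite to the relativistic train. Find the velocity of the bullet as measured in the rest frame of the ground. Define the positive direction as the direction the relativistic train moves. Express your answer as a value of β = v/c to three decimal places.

With v = 0.725 and u' = -0.794 (in units of c),
u = (u' + v)/(1 + u'v/c²):
u = (-0.794 + 0.725) / (1 + (-0.794)·0.725) = -0.0690/0.4244 = -0.1626
(Galilean addition would give -0.069c.)

β = -0.163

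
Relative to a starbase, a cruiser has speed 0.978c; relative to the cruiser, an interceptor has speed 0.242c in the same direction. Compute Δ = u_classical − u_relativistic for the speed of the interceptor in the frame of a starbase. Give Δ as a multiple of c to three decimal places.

Δ = 0.233c

Galilean: u_cl = 0.242 + 0.978 = 1.2200.
Relativistic: u_rel = (0.242 + 0.978) / (1 + 0.242·0.978) = 1.2200/1.2367 = 0.9865.
Δ = 1.2200 − 0.9865 = 0.2335.
(The classical prediction exceeds c; the relativistic result does not.)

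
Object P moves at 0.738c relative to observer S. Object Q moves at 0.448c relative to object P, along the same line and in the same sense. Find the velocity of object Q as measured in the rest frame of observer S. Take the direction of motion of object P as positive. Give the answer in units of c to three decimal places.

With v = 0.738 and u' = 0.448 (in units of c),
u = (u' + v)/(1 + u'v/c²):
u = (0.448 + 0.738) / (1 + 0.448·0.738) = 1.1860/1.3306 = 0.8913
(Galilean addition would give +1.186c, exceeding c.)

0.891c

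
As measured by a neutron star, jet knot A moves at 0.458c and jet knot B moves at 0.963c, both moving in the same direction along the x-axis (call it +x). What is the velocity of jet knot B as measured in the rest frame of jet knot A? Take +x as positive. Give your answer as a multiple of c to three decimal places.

β_A = 0.458, β_B = 0.963.
Transform to A's frame with the inverse velocity-addition law: u' = (u − v)/(1 − uv/c²), taking u = β_B and v = β_A.
u' = (0.963 − 0.458) / (1 − (0.458)(0.963)) = 0.5050/0.5589 = 0.9035.

+0.903c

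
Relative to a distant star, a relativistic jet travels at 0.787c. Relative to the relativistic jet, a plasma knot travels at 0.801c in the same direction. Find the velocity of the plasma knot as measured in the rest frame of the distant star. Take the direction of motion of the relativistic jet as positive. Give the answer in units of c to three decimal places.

With v = 0.787 and u' = 0.801 (in units of c),
u = (u' + v)/(1 + u'v/c²):
u = (0.801 + 0.787) / (1 + 0.801·0.787) = 1.5880/1.6304 = 0.9740

0.974c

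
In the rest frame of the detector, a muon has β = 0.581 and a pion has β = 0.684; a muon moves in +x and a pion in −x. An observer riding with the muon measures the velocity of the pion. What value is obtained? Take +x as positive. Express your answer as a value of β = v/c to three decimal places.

β = -0.905

β_A = 0.581, β_B = -0.684.
Transform to A's frame with the inverse velocity-addition law: u' = (u − v)/(1 − uv/c²), taking u = β_B and v = β_A.
u' = (-0.684 − 0.581) / (1 − (0.581)(-0.684)) = -1.2650/1.3974 = -0.9053.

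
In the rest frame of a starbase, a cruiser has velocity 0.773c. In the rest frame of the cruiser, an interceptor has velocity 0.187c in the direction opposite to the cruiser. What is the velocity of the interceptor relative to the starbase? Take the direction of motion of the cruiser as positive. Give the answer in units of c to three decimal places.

+0.685c

With v = 0.773 and u' = -0.187 (in units of c),
u = (u' + v)/(1 + u'v/c²):
u = (-0.187 + 0.773) / (1 + (-0.187)·0.773) = 0.5860/0.8554 = 0.6850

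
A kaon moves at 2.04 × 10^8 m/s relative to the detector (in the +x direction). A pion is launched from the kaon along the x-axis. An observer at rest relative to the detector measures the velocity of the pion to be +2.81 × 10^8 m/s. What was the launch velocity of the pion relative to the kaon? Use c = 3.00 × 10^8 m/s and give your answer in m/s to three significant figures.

+2.12 × 10^8 m/s

v = 0.680c, u = 0.937c.
Invert the composition law: u' = (u − v)/(1 − uv/c²).
u' = (0.937 − 0.680) / (1 − (0.937)(0.680)) = 0.2567/0.3631 = 0.7069.
u' = 0.7069 × 3.00 × 10^8 m/s.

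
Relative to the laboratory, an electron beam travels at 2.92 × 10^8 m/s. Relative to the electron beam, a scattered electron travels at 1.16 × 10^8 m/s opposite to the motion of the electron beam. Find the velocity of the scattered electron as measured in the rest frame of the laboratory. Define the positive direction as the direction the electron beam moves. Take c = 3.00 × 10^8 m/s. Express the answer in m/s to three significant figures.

In units of c (dividing by 3.00 × 10^8 m/s): v = 0.973, u' = -0.387.
u = (u' + v)/(1 + u'v/c²):
u = (-0.387 + 0.973) / (1 + (-0.387)·0.973) = 0.5867/0.6236 = 0.9407
Converting back: u = 0.9407 × 3.00 × 10^8 m/s.

+2.82 × 10^8 m/s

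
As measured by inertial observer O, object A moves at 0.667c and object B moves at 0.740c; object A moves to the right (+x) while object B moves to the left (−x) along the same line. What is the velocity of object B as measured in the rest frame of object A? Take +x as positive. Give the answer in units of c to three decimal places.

β_A = 0.667, β_B = -0.740.
Transform to A's frame with the inverse velocity-addition law: u' = (u − v)/(1 − uv/c²), taking u = β_B and v = β_A.
u' = (-0.740 − 0.667) / (1 − (0.667)(-0.740)) = -1.4070/1.4936 = -0.9420.

-0.942c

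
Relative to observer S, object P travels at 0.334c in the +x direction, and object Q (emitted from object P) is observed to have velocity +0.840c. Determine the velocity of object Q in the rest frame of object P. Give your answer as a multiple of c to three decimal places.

+0.703c

Invert the composition law: u' = (u − v)/(1 − uv/c²).
u' = (0.840 − 0.334) / (1 − (0.840)(0.334)) = 0.5060/0.7194 = 0.7033.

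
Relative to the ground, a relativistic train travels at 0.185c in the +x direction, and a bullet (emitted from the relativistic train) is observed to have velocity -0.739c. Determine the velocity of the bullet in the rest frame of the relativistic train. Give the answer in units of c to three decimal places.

-0.813c

Invert the composition law: u' = (u − v)/(1 − uv/c²).
u' = (-0.739 − 0.185) / (1 − (-0.739)(0.185)) = -0.9240/1.1367 = -0.8129.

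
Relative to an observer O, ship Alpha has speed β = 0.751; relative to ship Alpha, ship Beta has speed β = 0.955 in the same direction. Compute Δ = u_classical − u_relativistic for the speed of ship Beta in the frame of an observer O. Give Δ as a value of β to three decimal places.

Δ = 0.713

Galilean: u_cl = 0.955 + 0.751 = 1.7060.
Relativistic: u_rel = (0.955 + 0.751) / (1 + 0.955·0.751) = 1.7060/1.7172 = 0.9935.
Δ = 1.7060 − 0.9935 = 0.7125.
(The classical prediction exceeds c; the relativistic result does not.)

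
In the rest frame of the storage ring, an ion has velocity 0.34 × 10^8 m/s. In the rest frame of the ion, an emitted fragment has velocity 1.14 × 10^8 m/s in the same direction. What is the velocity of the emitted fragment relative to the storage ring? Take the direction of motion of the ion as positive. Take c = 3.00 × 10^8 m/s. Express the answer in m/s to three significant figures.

In units of c (dividing by 3.00 × 10^8 m/s): v = 0.113, u' = 0.380.
u = (u' + v)/(1 + u'v/c²):
u = (0.380 + 0.113) / (1 + 0.380·0.113) = 0.4933/1.0431 = 0.4730
Converting back: u = 0.4730 × 3.00 × 10^8 m/s.

1.42 × 10^8 m/s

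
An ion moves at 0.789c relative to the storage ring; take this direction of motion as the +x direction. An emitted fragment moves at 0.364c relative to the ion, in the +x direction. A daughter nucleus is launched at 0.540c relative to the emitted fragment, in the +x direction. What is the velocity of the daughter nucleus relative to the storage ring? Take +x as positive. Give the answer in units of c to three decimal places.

Apply u = (u' + v)/(1 + u'v/c²) successively, working outward toward the storage ring.
Start: velocity of the ion relative to the storage ring = 0.7890c.
Compose with the emitted fragment (u' = 0.364 in the ion frame): u_1 = (0.364 + 0.789) / (1 + 0.364·0.789) = 1.1530/1.2872 = 0.8957.
Compose with the daughter nucleus (u' = 0.540 in the emitted fragment frame): u_2 = (0.540 + 0.896) / (1 + 0.540·0.896) = 1.4357/1.4837 = 0.9677.

0.968c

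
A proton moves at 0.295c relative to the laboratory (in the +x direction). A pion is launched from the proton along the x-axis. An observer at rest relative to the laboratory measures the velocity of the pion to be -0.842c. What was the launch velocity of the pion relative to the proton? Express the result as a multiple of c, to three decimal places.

Invert the composition law: u' = (u − v)/(1 − uv/c²).
u' = (-0.842 − 0.295) / (1 − (-0.842)(0.295)) = -1.1370/1.2484 = -0.9108.

-0.911c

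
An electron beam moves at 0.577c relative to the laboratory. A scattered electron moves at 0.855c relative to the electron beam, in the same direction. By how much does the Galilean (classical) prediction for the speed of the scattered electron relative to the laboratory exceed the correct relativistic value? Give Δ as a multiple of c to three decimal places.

Δ = 0.473c

Galilean: u_cl = 0.855 + 0.577 = 1.4320.
Relativistic: u_rel = (0.855 + 0.577) / (1 + 0.855·0.577) = 1.4320/1.4933 = 0.9589.
Δ = 1.4320 − 0.9589 = 0.4731.
(The classical prediction exceeds c; the relativistic result does not.)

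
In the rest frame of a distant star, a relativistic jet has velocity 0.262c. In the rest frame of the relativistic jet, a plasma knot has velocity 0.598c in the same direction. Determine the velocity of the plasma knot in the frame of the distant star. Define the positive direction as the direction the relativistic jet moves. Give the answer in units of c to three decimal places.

0.744c

With v = 0.262 and u' = 0.598 (in units of c),
u = (u' + v)/(1 + u'v/c²):
u = (0.598 + 0.262) / (1 + 0.598·0.262) = 0.8600/1.1567 = 0.7435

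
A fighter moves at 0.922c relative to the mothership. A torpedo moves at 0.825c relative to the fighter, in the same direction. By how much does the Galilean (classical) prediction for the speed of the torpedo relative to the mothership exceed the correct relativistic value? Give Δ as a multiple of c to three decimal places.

Δ = 0.755c

Galilean: u_cl = 0.825 + 0.922 = 1.7470.
Relativistic: u_rel = (0.825 + 0.922) / (1 + 0.825·0.922) = 1.7470/1.7607 = 0.9922.
Δ = 1.7470 − 0.9922 = 0.7548.
(The classical prediction exceeds c; the relativistic result does not.)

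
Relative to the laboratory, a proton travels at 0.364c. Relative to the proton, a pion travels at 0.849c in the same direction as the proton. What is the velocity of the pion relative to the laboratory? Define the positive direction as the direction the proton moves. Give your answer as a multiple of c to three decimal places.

0.927c

With v = 0.364 and u' = 0.849 (in units of c),
u = (u' + v)/(1 + u'v/c²):
u = (0.849 + 0.364) / (1 + 0.849·0.364) = 1.2130/1.3090 = 0.9266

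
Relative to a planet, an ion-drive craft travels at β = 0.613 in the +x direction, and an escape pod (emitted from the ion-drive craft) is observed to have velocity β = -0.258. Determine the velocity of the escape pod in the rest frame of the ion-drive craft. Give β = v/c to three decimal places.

Invert the composition law: u' = (u − v)/(1 − uv/c²).
u' = (-0.258 − 0.613) / (1 − (-0.258)(0.613)) = -0.8710/1.1582 = -0.7521.

β = -0.752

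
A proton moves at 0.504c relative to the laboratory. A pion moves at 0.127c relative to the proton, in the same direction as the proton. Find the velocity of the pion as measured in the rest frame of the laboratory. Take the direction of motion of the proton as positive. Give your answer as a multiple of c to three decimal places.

With v = 0.504 and u' = 0.127 (in units of c),
u = (u' + v)/(1 + u'v/c²):
u = (0.127 + 0.504) / (1 + 0.127·0.504) = 0.6310/1.0640 = 0.5930

0.593c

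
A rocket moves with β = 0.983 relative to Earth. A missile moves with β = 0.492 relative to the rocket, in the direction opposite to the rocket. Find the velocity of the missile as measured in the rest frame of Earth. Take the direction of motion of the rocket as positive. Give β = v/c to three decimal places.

β = +0.951

With v = 0.983 and u' = -0.492 (in units of c),
u = (u' + v)/(1 + u'v/c²):
u = (-0.492 + 0.983) / (1 + (-0.492)·0.983) = 0.4910/0.5164 = 0.9509
(Galilean addition would give +0.491c.)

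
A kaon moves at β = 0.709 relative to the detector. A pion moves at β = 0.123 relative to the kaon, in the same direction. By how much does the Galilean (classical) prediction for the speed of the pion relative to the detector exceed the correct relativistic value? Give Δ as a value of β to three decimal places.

Δ = 0.067

Galilean: u_cl = 0.123 + 0.709 = 0.8320.
Relativistic: u_rel = (0.123 + 0.709) / (1 + 0.123·0.709) = 0.8320/1.0872 = 0.7653.
Δ = 0.8320 − 0.7653 = 0.0667.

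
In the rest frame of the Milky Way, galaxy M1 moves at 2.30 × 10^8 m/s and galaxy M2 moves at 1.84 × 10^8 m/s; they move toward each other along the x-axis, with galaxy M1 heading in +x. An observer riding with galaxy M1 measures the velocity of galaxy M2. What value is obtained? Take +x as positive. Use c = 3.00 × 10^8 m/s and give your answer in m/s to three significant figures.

-2.82 × 10^8 m/s

β_A = 0.767, β_B = -0.613 (dividing each by c = 3.00 × 10^8 m/s).
Transform to A's frame with the inverse velocity-addition law: u' = (u − v)/(1 − uv/c²), taking u = β_B and v = β_A.
u' = (-0.613 − 0.767) / (1 − (0.767)(-0.613)) = -1.3800/1.4702 = -0.9386.
u' = -0.9386 × 3.00 × 10^8 m/s.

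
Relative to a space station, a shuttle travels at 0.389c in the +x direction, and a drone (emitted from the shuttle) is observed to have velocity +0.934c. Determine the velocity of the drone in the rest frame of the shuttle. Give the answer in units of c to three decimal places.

Invert the composition law: u' = (u − v)/(1 − uv/c²).
u' = (0.934 − 0.389) / (1 − (0.934)(0.389)) = 0.5450/0.6367 = 0.8560.

+0.856c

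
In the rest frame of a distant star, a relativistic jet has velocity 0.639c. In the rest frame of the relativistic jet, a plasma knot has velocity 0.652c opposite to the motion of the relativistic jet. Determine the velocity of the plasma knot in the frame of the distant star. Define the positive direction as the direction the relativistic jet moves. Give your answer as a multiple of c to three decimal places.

-0.022c

With v = 0.639 and u' = -0.652 (in units of c),
u = (u' + v)/(1 + u'v/c²):
u = (-0.652 + 0.639) / (1 + (-0.652)·0.639) = -0.0130/0.5834 = -0.0223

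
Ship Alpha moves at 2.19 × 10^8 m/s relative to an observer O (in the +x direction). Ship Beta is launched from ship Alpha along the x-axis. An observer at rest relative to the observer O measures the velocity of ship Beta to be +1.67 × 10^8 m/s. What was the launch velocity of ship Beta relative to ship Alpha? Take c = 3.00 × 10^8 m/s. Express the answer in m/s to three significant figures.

v = 0.730c, u = 0.557c.
Invert the composition law: u' = (u − v)/(1 − uv/c²).
u' = (0.557 − 0.730) / (1 − (0.557)(0.730)) = -0.1733/0.5936 = -0.2920.
u' = -0.2920 × 3.00 × 10^8 m/s.

-8.76 × 10^7 m/s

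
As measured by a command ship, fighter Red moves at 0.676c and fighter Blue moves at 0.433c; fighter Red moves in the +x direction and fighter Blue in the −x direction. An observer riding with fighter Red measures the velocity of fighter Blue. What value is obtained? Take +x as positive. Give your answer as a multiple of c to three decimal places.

β_A = 0.676, β_B = -0.433.
Transform to A's frame with the inverse velocity-addition law: u' = (u − v)/(1 − uv/c²), taking u = β_B and v = β_A.
u' = (-0.433 − 0.676) / (1 − (0.676)(-0.433)) = -1.1090/1.2927 = -0.8579.

-0.858c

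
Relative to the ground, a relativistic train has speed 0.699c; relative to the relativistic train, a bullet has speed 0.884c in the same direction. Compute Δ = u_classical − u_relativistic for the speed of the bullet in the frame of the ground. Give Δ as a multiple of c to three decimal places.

Galilean: u_cl = 0.884 + 0.699 = 1.5830.
Relativistic: u_rel = (0.884 + 0.699) / (1 + 0.884·0.699) = 1.5830/1.6179 = 0.9784.
Δ = 1.5830 − 0.9784 = 0.6046.
(The classical prediction exceeds c; the relativistic result does not.)

Δ = 0.605c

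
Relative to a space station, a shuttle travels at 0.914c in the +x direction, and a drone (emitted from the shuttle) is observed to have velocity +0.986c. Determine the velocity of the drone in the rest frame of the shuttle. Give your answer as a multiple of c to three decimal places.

+0.729c

Invert the composition law: u' = (u − v)/(1 − uv/c²).
u' = (0.986 − 0.914) / (1 − (0.986)(0.914)) = 0.0720/0.0988 = 0.7288.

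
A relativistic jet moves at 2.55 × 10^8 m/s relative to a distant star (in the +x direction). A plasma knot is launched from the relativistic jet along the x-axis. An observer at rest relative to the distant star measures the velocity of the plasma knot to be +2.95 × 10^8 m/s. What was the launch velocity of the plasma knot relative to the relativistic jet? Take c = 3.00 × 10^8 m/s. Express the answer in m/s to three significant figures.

v = 0.850c, u = 0.983c.
Invert the composition law: u' = (u − v)/(1 − uv/c²).
u' = (0.983 − 0.850) / (1 − (0.983)(0.850)) = 0.1333/0.1642 = 0.8122.
u' = 0.8122 × 3.00 × 10^8 m/s.

+2.44 × 10^8 m/s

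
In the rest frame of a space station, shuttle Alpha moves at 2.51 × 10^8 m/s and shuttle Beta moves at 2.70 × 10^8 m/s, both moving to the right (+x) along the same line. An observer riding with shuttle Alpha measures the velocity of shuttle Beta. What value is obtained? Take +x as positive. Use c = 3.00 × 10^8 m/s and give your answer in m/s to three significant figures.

β_A = 0.837, β_B = 0.900 (dividing each by c = 3.00 × 10^8 m/s).
Transform to A's frame with the inverse velocity-addition law: u' = (u − v)/(1 − uv/c²), taking u = β_B and v = β_A.
u' = (0.900 − 0.837) / (1 − (0.837)(0.900)) = 0.0633/0.2470 = 0.2564.
u' = 0.2564 × 3.00 × 10^8 m/s.

+7.69 × 10^7 m/s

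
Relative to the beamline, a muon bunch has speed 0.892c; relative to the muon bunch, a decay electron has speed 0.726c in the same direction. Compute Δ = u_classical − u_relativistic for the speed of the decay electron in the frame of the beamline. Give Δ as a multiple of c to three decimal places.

Δ = 0.636c

Galilean: u_cl = 0.726 + 0.892 = 1.6180.
Relativistic: u_rel = (0.726 + 0.892) / (1 + 0.726·0.892) = 1.6180/1.6476 = 0.9820.
Δ = 1.6180 − 0.9820 = 0.6360.
(The classical prediction exceeds c; the relativistic result does not.)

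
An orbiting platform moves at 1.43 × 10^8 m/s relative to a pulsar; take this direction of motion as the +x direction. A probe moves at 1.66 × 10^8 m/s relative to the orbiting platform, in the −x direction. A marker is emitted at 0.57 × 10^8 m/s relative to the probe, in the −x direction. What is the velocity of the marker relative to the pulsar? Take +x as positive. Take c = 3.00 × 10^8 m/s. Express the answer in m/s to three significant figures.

-8.65 × 10^7 m/s

Apply u = (u' + v)/(1 + u'v/c²) successively, working outward toward the pulsar.
(Dividing each given speed by c = 3.00 × 10^8 m/s to work in units of c.)
Start: velocity of the orbiting platform relative to the pulsar = 0.4767c.
Compose with the probe (u' = -0.553 in the orbiting platform frame): u_1 = (-0.553 + 0.477) / (1 + (-0.553)·0.477) = -0.0767/0.7362 = -0.1041.
Compose with the marker (u' = -0.190 in the probe frame): u_2 = (-0.190 + (-0.104)) / (1 + (-0.190)·(-0.104)) = -0.2941/1.0198 = -0.2884.
So u = -0.2884 × 3.00 × 10^8 m/s.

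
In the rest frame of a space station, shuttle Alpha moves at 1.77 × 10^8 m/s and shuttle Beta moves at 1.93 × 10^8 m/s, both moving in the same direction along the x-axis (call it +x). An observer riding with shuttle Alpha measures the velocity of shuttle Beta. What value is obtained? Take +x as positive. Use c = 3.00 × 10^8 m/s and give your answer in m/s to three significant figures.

+2.58 × 10^7 m/s

β_A = 0.590, β_B = 0.643 (dividing each by c = 3.00 × 10^8 m/s).
Transform to A's frame with the inverse velocity-addition law: u' = (u − v)/(1 − uv/c²), taking u = β_B and v = β_A.
u' = (0.643 − 0.590) / (1 − (0.590)(0.643)) = 0.0533/0.6204 = 0.0860.
u' = 0.0860 × 3.00 × 10^8 m/s.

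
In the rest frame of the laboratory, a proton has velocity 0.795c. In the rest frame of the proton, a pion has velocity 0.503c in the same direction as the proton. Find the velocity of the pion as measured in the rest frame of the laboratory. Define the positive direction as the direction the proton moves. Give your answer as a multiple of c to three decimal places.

With v = 0.795 and u' = 0.503 (in units of c),
u = (u' + v)/(1 + u'v/c²):
u = (0.503 + 0.795) / (1 + 0.503·0.795) = 1.2980/1.3999 = 0.9272
(Galilean addition would give +1.298c, exceeding c.)

0.927c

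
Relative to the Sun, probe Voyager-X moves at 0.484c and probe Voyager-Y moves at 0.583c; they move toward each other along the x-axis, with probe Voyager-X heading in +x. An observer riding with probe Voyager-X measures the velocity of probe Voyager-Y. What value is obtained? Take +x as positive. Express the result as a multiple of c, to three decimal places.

β_A = 0.484, β_B = -0.583.
Transform to A's frame with the inverse velocity-addition law: u' = (u − v)/(1 − uv/c²), taking u = β_B and v = β_A.
u' = (-0.583 − 0.484) / (1 − (0.484)(-0.583)) = -1.0670/1.2822 = -0.8322.

-0.832c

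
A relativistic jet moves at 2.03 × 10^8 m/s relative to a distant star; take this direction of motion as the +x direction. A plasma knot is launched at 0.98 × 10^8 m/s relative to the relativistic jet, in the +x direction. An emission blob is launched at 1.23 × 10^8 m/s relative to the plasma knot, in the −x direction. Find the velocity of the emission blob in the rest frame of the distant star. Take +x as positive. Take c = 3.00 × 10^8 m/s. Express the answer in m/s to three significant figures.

+1.86 × 10^8 m/s

Apply u = (u' + v)/(1 + u'v/c²) successively, working outward toward the distant star.
(Dividing each given speed by c = 3.00 × 10^8 m/s to work in units of c.)
Start: velocity of the relativistic jet relative to the distant star = 0.6767c.
Compose with the plasma knot (u' = 0.327 in the relativistic jet frame): u_1 = (0.327 + 0.677) / (1 + 0.327·0.677) = 1.0033/1.2210 = 0.8217.
Compose with the emission blob (u' = -0.410 in the plasma knot frame): u_2 = (-0.410 + 0.822) / (1 + (-0.410)·0.822) = 0.4117/0.6631 = 0.6209.
So u = 0.6209 × 3.00 × 10^8 m/s.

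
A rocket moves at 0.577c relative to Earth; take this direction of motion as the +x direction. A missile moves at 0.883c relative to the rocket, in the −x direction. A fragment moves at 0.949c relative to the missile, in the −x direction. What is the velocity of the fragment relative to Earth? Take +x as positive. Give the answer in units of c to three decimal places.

-0.988c

Apply u = (u' + v)/(1 + u'v/c²) successively, working outward toward Earth.
Start: velocity of the rocket relative to Earth = 0.5770c.
Compose with the missile (u' = -0.883 in the rocket frame): u_1 = (-0.883 + 0.577) / (1 + (-0.883)·0.577) = -0.3060/0.4905 = -0.6238.
Compose with the fragment (u' = -0.949 in the missile frame): u_2 = (-0.949 + (-0.624)) / (1 + (-0.949)·(-0.624)) = -1.5728/1.5920 = -0.9879.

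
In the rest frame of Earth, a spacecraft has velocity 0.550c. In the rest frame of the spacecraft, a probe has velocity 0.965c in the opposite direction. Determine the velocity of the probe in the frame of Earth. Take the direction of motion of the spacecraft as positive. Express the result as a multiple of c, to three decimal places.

-0.884c

With v = 0.550 and u' = -0.965 (in units of c),
u = (u' + v)/(1 + u'v/c²):
u = (-0.965 + 0.550) / (1 + (-0.965)·0.550) = -0.4150/0.4693 = -0.8844
(Galilean addition would give -0.415c.)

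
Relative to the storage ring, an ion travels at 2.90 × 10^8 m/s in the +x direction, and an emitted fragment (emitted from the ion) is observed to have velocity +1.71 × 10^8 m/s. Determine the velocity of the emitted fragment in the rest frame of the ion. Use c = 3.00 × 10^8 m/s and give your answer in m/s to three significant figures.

v = 0.967c, u = 0.570c.
Invert the composition law: u' = (u − v)/(1 − uv/c²).
u' = (0.570 − 0.967) / (1 − (0.570)(0.967)) = -0.3967/0.4490 = -0.8834.
u' = -0.8834 × 3.00 × 10^8 m/s.

-2.65 × 10^8 m/s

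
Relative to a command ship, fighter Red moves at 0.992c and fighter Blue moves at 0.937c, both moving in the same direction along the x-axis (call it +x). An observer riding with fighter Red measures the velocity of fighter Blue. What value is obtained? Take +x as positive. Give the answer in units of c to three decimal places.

-0.780c

β_A = 0.992, β_B = 0.937.
Transform to A's frame with the inverse velocity-addition law: u' = (u − v)/(1 − uv/c²), taking u = β_B and v = β_A.
u' = (0.937 − 0.992) / (1 − (0.992)(0.937)) = -0.0550/0.0705 = -0.7802.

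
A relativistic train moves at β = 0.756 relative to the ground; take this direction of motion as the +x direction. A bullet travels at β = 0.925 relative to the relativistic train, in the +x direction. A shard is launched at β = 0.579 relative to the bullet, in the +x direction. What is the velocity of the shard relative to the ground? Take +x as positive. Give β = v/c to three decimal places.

β = 0.997

Apply u = (u' + v)/(1 + u'v/c²) successively, working outward toward the ground.
Start: velocity of the relativistic train relative to the ground = 0.7560c.
Compose with the bullet (u' = 0.925 in the relativistic train frame): u_1 = (0.925 + 0.756) / (1 + 0.925·0.756) = 1.6810/1.6993 = 0.9892.
Compose with the shard (u' = 0.579 in the bullet frame): u_2 = (0.579 + 0.989) / (1 + 0.579·0.989) = 1.5682/1.5728 = 0.9971.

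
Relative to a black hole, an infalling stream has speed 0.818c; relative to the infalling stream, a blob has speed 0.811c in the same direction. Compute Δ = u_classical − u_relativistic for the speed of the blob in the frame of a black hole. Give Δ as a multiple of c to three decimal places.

Δ = 0.650c

Galilean: u_cl = 0.811 + 0.818 = 1.6290.
Relativistic: u_rel = (0.811 + 0.818) / (1 + 0.811·0.818) = 1.6290/1.6634 = 0.9793.
Δ = 1.6290 − 0.9793 = 0.6497.
(The classical prediction exceeds c; the relativistic result does not.)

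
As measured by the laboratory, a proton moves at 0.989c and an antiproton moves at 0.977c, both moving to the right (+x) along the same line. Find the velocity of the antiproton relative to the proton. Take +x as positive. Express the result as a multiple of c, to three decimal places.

β_A = 0.989, β_B = 0.977.
Transform to A's frame with the inverse velocity-addition law: u' = (u − v)/(1 − uv/c²), taking u = β_B and v = β_A.
u' = (0.977 − 0.989) / (1 − (0.989)(0.977)) = -0.0120/0.0337 = -0.3556.

-0.356c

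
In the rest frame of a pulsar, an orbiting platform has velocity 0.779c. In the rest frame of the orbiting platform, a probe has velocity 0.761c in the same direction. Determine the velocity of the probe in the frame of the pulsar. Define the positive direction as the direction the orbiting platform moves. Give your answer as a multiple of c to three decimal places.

With v = 0.779 and u' = 0.761 (in units of c),
u = (u' + v)/(1 + u'v/c²):
u = (0.761 + 0.779) / (1 + 0.761·0.779) = 1.5400/1.5928 = 0.9668

0.967c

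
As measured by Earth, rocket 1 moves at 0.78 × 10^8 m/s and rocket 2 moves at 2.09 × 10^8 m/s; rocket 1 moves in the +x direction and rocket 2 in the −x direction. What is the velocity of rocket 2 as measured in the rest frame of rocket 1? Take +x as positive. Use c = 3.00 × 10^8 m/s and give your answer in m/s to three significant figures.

-2.43 × 10^8 m/s

β_A = 0.260, β_B = -0.697 (dividing each by c = 3.00 × 10^8 m/s).
Transform to A's frame with the inverse velocity-addition law: u' = (u − v)/(1 − uv/c²), taking u = β_B and v = β_A.
u' = (-0.697 − 0.260) / (1 − (0.260)(-0.697)) = -0.9567/1.1811 = -0.8100.
u' = -0.8100 × 3.00 × 10^8 m/s.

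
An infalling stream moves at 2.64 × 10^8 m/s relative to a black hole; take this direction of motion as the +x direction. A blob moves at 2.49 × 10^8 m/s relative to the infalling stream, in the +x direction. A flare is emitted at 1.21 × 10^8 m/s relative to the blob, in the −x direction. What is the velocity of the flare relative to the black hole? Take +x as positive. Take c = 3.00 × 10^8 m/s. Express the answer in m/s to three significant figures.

Apply u = (u' + v)/(1 + u'v/c²) successively, working outward toward the black hole.
(Dividing each given speed by c = 3.00 × 10^8 m/s to work in units of c.)
Start: velocity of the infalling stream relative to the black hole = 0.8800c.
Compose with the blob (u' = 0.830 in the infalling stream frame): u_1 = (0.830 + 0.880) / (1 + 0.830·0.880) = 1.7100/1.7304 = 0.9882.
Compose with the flare (u' = -0.403 in the blob frame): u_2 = (-0.403 + 0.988) / (1 + (-0.403)·0.988) = 0.5849/0.6014 = 0.9725.
So u = 0.9725 × 3.00 × 10^8 m/s.

+2.92 × 10^8 m/s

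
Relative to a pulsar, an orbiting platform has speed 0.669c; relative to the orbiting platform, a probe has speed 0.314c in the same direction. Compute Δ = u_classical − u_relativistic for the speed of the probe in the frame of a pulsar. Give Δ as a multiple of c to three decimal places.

Galilean: u_cl = 0.314 + 0.669 = 0.9830.
Relativistic: u_rel = (0.314 + 0.669) / (1 + 0.314·0.669) = 0.9830/1.2101 = 0.8124.
Δ = 0.9830 − 0.8124 = 0.1706.

Δ = 0.171c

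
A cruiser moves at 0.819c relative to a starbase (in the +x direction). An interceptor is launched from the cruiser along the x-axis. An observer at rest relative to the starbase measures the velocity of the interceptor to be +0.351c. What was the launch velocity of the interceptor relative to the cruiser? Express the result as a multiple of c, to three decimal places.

-0.657c

Invert the composition law: u' = (u − v)/(1 − uv/c²).
u' = (0.351 − 0.819) / (1 − (0.351)(0.819)) = -0.4680/0.7125 = -0.6568.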